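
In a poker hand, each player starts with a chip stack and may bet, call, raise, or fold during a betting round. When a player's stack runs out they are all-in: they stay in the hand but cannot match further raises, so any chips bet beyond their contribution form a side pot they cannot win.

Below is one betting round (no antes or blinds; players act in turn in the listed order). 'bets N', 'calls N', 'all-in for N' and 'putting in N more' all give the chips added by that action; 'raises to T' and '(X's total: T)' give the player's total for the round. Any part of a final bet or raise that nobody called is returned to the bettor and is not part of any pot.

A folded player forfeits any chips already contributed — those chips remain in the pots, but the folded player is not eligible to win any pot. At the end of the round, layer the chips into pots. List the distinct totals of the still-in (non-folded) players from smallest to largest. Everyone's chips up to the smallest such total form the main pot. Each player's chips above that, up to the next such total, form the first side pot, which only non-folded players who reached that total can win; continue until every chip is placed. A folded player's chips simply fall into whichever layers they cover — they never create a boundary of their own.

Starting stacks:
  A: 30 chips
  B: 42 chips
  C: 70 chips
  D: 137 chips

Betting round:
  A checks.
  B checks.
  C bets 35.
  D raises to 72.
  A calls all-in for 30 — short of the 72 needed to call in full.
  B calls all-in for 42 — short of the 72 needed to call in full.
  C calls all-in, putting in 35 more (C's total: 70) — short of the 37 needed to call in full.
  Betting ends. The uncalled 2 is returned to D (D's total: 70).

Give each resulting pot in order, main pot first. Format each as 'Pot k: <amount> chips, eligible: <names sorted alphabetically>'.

Pot 1: 120 chips, eligible: A, B, C, D
Pot 2: 36 chips, eligible: B, C, D
Pot 3: 56 chips, eligible: C, D

Derivation:
Contributions (after 2 returned to D): A=30, B=42, C=70, D=70
Pot levels (distinct totals of non-folded players): 30, 42, 70
Layer 1-30: 30 each from A, B, C, D = 30*4 = 120 chips; eligible A, B, C, D
Layer 31-42: 12 each from B, C, D = 12*3 = 36 chips; eligible B, C, D
Layer 43-70: 28 each from C, D = 28*2 = 56 chips; eligible C, D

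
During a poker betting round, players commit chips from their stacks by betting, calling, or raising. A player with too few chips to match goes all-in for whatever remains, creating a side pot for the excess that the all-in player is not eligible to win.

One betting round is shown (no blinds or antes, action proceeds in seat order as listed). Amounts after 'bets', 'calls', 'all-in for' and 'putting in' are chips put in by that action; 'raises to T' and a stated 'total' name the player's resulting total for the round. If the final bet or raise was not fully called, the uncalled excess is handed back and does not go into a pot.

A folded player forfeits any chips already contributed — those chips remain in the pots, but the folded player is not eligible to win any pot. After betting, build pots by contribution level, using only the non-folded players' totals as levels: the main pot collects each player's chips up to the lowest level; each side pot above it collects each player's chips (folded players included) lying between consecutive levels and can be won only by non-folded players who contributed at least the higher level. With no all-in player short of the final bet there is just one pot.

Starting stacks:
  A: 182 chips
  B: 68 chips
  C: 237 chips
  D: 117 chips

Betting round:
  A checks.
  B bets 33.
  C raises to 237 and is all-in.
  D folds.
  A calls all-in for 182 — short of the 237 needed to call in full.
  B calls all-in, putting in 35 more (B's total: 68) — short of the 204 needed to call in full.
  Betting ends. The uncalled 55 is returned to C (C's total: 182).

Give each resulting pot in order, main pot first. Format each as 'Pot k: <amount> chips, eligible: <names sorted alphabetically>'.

Pot 1: 204 chips, eligible: A, B, C
Pot 2: 228 chips, eligible: A, C

Derivation:
Contributions (after 55 returned to C): A=182, B=68, C=182
Folded: D
Pot levels (distinct totals of non-folded players): 68, 182
Layer 1-68: 68 each from A, B, C = 68*3 = 204 chips; eligible A, B, C
Layer 69-182: 114 each from A, C = 114*2 = 228 chips; eligible A, C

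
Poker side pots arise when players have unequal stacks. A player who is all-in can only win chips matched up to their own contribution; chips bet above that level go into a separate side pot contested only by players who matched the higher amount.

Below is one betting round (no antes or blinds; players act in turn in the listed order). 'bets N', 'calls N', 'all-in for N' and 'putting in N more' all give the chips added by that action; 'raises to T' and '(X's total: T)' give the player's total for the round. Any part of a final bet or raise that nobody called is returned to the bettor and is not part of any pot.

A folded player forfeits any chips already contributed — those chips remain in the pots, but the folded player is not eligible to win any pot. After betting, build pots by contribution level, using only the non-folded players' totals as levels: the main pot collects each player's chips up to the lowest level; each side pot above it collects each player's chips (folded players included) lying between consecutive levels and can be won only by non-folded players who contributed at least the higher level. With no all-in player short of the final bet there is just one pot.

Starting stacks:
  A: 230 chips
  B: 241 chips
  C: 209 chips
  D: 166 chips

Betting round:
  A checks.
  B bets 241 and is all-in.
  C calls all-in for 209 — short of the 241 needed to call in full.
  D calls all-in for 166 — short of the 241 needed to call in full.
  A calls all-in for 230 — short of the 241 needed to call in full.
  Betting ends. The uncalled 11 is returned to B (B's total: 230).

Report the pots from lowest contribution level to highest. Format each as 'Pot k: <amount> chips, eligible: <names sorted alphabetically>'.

Contributions (after 11 returned to B): A=230, B=230, C=209, D=166
Pot levels (distinct totals of non-folded players): 166, 209, 230
Layer 1-166: 166 each from A, B, C, D = 166*4 = 664 chips; eligible A, B, C, D
Layer 167-209: 43 each from A, B, C = 43*3 = 129 chips; eligible A, B, C
Layer 210-230: 21 each from A, B = 21*2 = 42 chips; eligible A, B

Pot 1: 664 chips, eligible: A, B, C, D
Pot 2: 129 chips, eligible: A, B, C
Pot 3: 42 chips, eligible: A, B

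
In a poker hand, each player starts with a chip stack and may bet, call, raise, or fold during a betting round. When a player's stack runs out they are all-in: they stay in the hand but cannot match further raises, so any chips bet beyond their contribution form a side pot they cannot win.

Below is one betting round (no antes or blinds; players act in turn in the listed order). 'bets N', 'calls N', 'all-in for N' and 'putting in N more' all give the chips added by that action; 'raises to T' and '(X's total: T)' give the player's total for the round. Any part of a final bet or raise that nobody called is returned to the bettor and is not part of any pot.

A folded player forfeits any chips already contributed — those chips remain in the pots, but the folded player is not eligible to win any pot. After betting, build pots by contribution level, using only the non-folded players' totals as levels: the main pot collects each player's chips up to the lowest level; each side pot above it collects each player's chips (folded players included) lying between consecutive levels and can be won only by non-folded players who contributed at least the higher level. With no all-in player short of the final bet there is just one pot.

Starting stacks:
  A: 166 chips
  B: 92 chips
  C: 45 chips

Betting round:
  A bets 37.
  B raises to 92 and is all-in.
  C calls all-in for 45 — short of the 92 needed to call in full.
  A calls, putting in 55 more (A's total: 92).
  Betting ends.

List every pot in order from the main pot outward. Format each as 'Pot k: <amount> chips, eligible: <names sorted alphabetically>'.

Pot 1: 135 chips, eligible: A, B, C
Pot 2: 94 chips, eligible: A, B

Derivation:
Contributions: A=92, B=92, C=45
Pot levels (distinct totals of non-folded players): 45, 92
Layer 1-45: 45 each from A, B, C = 45*3 = 135 chips; eligible A, B, C
Layer 46-92: 47 each from A, B = 47*2 = 94 chips; eligible A, B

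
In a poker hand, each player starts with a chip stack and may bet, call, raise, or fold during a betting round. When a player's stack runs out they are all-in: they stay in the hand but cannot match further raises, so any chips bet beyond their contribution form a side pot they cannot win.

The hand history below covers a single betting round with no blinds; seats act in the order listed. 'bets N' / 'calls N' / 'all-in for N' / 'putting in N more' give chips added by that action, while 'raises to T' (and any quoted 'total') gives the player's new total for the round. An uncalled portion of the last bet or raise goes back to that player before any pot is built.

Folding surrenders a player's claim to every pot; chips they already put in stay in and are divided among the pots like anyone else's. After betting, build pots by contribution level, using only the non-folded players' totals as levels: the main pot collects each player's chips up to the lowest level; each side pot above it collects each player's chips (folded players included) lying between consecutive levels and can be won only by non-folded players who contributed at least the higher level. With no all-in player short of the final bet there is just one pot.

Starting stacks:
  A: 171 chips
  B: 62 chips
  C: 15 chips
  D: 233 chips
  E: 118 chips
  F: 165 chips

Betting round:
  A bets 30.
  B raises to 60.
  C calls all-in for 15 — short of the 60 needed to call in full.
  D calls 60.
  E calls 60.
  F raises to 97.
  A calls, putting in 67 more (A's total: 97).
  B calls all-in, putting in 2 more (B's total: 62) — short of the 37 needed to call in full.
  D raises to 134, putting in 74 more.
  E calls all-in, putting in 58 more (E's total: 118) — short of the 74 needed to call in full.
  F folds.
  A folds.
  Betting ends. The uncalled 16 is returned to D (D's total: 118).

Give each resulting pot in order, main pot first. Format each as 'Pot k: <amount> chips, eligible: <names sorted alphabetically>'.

Pot 1: 90 chips, eligible: B, C, D, E
Pot 2: 235 chips, eligible: B, D, E
Pot 3: 182 chips, eligible: D, E

Derivation:
Contributions (after 16 returned to D): A=97, B=62, C=15, D=118, E=118, F=97
Folded: A, F
Pot levels (distinct totals of non-folded players): 15, 62, 118
Layer 1-15: 15 each from A, B, C, D, E, F = 15*6 = 90 chips; eligible B, C, D, E
Layer 16-62: 47 each from A, B, D, E, F = 47*5 = 235 chips; eligible B, D, E
Layer 63-118: A 35 + D 56 + E 56 + F 35 = 182 chips; eligible D, E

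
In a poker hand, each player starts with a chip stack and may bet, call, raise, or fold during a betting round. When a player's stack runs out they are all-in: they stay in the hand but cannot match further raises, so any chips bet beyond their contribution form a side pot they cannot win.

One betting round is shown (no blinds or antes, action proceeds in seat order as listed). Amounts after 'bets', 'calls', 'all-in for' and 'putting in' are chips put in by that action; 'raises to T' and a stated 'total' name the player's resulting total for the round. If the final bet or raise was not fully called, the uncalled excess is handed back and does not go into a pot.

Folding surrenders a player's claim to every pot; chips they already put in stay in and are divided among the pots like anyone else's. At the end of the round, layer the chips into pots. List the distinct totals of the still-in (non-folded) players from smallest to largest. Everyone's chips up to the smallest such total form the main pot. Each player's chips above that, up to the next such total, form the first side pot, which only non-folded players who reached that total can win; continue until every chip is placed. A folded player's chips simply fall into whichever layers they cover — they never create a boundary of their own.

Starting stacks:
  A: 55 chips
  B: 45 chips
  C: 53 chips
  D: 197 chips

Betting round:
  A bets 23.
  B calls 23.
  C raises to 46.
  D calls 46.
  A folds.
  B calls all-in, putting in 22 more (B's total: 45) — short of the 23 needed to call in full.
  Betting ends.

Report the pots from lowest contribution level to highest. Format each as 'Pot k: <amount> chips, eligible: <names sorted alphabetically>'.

Contributions: A=23, B=45, C=46, D=46
Folded: A
Pot levels (distinct totals of non-folded players): 45, 46
Layer 1-45: A 23 + B 45 + C 45 + D 45 = 158 chips; eligible B, C, D
Layer 46-46: 1 each from C, D = 1*2 = 2 chips; eligible C, D

Pot 1: 158 chips, eligible: B, C, D
Pot 2: 2 chips, eligible: C, D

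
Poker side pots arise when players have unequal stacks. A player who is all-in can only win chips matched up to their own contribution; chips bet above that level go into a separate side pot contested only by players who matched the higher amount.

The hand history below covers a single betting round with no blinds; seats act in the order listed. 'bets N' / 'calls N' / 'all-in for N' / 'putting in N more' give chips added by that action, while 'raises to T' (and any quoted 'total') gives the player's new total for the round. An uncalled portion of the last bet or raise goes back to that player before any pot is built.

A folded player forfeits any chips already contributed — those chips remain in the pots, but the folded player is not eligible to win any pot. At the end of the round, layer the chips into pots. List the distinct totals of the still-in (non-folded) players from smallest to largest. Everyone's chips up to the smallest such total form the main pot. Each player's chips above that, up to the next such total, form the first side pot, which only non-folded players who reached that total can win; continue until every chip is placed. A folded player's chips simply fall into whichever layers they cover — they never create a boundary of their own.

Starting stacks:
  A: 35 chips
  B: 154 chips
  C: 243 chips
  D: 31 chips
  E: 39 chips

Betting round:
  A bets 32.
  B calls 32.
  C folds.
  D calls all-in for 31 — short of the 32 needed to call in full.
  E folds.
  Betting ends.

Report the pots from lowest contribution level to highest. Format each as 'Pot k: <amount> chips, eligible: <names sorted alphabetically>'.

Pot 1: 93 chips, eligible: A, B, D
Pot 2: 2 chips, eligible: A, B

Derivation:
Contributions: A=32, B=32, D=31
Folded: C, E
Pot levels (distinct totals of non-folded players): 31, 32
Layer 1-31: 31 each from A, B, D = 31*3 = 93 chips; eligible A, B, D
Layer 32-32: 1 each from A, B = 1*2 = 2 chips; eligible A, B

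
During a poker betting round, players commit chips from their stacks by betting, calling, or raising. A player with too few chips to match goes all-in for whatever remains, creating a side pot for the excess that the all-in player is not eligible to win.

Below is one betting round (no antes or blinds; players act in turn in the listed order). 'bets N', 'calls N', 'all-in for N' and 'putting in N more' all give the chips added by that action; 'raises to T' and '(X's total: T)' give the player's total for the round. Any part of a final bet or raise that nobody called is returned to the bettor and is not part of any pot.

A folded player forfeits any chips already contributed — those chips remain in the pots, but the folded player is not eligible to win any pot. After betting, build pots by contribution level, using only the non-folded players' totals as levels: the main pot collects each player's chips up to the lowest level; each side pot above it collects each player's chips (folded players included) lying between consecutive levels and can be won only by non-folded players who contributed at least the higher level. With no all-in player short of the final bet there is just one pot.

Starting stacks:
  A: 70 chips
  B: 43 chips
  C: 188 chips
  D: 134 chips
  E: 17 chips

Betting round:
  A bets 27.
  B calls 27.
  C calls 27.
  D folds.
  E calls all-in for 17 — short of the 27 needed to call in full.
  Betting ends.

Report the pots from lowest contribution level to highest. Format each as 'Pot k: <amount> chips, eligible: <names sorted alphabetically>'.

Pot 1: 68 chips, eligible: A, B, C, E
Pot 2: 30 chips, eligible: A, B, C

Derivation:
Contributions: A=27, B=27, C=27, E=17
Folded: D
Pot levels (distinct totals of non-folded players): 17, 27
Layer 1-17: 17 each from A, B, C, E = 17*4 = 68 chips; eligible A, B, C, E
Layer 18-27: 10 each from A, B, C = 10*3 = 30 chips; eligible A, B, C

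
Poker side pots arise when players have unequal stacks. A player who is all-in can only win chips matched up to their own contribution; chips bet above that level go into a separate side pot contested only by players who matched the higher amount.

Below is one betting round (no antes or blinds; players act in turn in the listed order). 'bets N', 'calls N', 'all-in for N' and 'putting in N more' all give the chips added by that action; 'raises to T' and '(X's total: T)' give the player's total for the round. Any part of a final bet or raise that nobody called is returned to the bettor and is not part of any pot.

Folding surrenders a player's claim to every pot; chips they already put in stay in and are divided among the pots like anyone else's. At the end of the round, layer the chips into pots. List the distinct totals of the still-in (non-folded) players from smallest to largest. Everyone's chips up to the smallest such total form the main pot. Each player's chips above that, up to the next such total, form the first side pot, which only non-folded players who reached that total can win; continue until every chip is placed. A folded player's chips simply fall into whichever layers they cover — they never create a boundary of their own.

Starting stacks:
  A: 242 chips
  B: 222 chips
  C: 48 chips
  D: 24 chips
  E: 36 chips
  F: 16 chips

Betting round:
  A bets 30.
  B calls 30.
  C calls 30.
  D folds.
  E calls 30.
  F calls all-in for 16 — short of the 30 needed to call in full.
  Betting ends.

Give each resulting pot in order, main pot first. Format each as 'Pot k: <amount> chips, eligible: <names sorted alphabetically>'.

Pot 1: 80 chips, eligible: A, B, C, E, F
Pot 2: 56 chips, eligible: A, B, C, E

Derivation:
Contributions: A=30, B=30, C=30, E=30, F=16
Folded: D
Pot levels (distinct totals of non-folded players): 16, 30
Layer 1-16: 16 each from A, B, C, E, F = 16*5 = 80 chips; eligible A, B, C, E, F
Layer 17-30: 14 each from A, B, C, E = 14*4 = 56 chips; eligible A, B, C, E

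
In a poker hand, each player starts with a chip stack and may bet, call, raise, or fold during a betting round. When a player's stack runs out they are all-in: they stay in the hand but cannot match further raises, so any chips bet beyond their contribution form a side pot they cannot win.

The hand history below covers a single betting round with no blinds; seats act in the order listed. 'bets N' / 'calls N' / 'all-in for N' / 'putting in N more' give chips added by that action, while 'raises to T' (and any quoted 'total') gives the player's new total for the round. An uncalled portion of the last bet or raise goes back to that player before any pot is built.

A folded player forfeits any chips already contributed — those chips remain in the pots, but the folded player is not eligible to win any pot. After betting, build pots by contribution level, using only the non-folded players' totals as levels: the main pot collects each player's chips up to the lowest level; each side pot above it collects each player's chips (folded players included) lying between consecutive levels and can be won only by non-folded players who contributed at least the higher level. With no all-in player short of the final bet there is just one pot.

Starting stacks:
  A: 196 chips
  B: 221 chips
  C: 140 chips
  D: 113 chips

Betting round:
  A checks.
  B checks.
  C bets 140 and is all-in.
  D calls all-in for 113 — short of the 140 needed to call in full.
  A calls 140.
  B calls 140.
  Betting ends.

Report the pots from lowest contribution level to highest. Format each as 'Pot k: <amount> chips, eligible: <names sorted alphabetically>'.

Contributions: A=140, B=140, C=140, D=113
Pot levels (distinct totals of non-folded players): 113, 140
Layer 1-113: 113 each from A, B, C, D = 113*4 = 452 chips; eligible A, B, C, D
Layer 114-140: 27 each from A, B, C = 27*3 = 81 chips; eligible A, B, C

Pot 1: 452 chips, eligible: A, B, C, D
Pot 2: 81 chips, eligible: A, B, C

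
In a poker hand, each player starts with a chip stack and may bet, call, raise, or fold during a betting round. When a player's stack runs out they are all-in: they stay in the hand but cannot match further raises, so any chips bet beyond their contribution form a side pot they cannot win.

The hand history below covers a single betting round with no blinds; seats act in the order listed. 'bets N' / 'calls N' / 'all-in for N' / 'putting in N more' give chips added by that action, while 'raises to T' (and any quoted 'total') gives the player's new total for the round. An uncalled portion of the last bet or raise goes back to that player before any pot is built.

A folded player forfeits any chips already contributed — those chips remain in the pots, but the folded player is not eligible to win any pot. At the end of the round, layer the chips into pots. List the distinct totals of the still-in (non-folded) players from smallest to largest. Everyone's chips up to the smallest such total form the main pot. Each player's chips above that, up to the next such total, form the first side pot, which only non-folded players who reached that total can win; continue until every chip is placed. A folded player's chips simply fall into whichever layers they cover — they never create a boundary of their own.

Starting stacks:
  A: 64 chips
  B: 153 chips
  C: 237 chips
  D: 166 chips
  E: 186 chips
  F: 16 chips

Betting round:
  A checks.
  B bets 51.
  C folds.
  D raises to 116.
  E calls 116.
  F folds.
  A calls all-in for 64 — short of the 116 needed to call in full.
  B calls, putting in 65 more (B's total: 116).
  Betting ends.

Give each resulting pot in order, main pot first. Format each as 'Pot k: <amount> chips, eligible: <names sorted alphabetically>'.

Pot 1: 256 chips, eligible: A, B, D, E
Pot 2: 156 chips, eligible: B, D, E

Derivation:
Contributions: A=64, B=116, D=116, E=116
Folded: C, F
Pot levels (distinct totals of non-folded players): 64, 116
Layer 1-64: 64 each from A, B, D, E = 64*4 = 256 chips; eligible A, B, D, E
Layer 65-116: 52 each from B, D, E = 52*3 = 156 chips; eligible B, D, E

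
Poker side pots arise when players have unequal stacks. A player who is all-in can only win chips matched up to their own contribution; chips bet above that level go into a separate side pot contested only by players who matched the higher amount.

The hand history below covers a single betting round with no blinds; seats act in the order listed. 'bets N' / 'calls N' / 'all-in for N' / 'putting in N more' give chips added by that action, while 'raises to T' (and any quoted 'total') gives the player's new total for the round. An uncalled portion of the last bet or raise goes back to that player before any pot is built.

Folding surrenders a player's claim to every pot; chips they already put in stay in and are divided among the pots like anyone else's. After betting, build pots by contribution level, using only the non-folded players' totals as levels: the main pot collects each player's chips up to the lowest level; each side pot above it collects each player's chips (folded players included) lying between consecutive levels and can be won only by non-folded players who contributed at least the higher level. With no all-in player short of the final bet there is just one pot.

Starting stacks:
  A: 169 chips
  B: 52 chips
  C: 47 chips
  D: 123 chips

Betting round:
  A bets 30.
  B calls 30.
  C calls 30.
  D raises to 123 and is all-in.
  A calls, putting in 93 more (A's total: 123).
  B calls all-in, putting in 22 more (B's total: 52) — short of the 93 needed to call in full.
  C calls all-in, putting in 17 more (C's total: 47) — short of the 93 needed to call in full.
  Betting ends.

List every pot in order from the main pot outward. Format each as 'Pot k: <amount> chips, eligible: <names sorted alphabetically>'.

Contributions: A=123, B=52, C=47, D=123
Pot levels (distinct totals of non-folded players): 47, 52, 123
Layer 1-47: 47 each from A, B, C, D = 47*4 = 188 chips; eligible A, B, C, D
Layer 48-52: 5 each from A, B, D = 5*3 = 15 chips; eligible A, B, D
Layer 53-123: 71 each from A, D = 71*2 = 142 chips; eligible A, D

Pot 1: 188 chips, eligible: A, B, C, D
Pot 2: 15 chips, eligible: A, B, D
Pot 3: 142 chips, eligible: A, D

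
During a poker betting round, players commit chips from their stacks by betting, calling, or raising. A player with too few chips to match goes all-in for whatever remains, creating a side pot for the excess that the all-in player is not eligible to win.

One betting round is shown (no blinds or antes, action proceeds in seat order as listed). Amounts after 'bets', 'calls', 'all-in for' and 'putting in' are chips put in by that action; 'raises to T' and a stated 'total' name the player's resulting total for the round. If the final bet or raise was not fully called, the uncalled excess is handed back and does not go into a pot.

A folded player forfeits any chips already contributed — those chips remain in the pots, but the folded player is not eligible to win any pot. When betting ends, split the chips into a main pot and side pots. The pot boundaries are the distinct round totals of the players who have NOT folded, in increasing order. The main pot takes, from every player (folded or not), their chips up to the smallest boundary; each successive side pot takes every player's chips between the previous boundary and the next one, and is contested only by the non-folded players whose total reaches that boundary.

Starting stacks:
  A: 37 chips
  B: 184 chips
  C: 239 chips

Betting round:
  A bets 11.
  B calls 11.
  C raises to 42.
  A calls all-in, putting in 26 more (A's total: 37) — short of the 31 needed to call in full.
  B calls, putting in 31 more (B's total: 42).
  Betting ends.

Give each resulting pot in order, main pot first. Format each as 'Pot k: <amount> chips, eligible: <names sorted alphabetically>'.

Pot 1: 111 chips, eligible: A, B, C
Pot 2: 10 chips, eligible: B, C

Derivation:
Contributions: A=37, B=42, C=42
Pot levels (distinct totals of non-folded players): 37, 42
Layer 1-37: 37 each from A, B, C = 37*3 = 111 chips; eligible A, B, C
Layer 38-42: 5 each from B, C = 5*2 = 10 chips; eligible B, C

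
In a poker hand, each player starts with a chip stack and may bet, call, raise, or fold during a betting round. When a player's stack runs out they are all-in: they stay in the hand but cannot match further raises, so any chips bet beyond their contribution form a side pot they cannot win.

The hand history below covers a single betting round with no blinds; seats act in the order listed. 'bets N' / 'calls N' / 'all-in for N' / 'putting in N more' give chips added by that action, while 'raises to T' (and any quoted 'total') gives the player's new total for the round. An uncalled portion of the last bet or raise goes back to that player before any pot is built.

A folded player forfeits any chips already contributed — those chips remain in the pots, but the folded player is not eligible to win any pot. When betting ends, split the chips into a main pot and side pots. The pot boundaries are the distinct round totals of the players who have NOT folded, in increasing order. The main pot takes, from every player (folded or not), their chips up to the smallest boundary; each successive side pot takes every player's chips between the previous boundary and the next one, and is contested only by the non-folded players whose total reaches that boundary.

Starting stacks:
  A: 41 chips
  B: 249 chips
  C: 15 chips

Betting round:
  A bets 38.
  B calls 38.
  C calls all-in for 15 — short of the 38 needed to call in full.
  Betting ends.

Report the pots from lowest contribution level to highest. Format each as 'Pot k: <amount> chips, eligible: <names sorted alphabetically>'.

Pot 1: 45 chips, eligible: A, B, C
Pot 2: 46 chips, eligible: A, B

Derivation:
Contributions: A=38, B=38, C=15
Pot levels (distinct totals of non-folded players): 15, 38
Layer 1-15: 15 each from A, B, C = 15*3 = 45 chips; eligible A, B, C
Layer 16-38: 23 each from A, B = 23*2 = 46 chips; eligible A, B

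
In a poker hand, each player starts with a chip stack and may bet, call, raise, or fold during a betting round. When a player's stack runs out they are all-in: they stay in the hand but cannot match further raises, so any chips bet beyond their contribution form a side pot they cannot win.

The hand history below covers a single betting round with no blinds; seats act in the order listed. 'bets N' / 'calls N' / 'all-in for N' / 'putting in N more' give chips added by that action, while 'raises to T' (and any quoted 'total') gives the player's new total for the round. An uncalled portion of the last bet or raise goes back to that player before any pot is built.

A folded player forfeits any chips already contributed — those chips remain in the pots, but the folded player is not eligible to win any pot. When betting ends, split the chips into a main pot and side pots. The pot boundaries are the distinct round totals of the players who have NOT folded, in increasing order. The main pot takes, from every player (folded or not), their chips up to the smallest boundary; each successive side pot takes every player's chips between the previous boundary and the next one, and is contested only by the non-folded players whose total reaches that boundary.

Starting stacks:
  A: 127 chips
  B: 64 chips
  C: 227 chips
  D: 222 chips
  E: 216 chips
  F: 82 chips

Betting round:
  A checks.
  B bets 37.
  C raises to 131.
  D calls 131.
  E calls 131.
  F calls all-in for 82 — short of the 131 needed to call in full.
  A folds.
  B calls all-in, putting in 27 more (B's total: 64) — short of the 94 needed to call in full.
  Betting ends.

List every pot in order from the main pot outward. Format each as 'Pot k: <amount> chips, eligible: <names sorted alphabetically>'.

Contributions: B=64, C=131, D=131, E=131, F=82
Folded: A
Pot levels (distinct totals of non-folded players): 64, 82, 131
Layer 1-64: 64 each from B, C, D, E, F = 64*5 = 320 chips; eligible B, C, D, E, F
Layer 65-82: 18 each from C, D, E, F = 18*4 = 72 chips; eligible C, D, E, F
Layer 83-131: 49 each from C, D, E = 49*3 = 147 chips; eligible C, D, E

Pot 1: 320 chips, eligible: B, C, D, E, F
Pot 2: 72 chips, eligible: C, D, E, F
Pot 3: 147 chips, eligible: C, D, E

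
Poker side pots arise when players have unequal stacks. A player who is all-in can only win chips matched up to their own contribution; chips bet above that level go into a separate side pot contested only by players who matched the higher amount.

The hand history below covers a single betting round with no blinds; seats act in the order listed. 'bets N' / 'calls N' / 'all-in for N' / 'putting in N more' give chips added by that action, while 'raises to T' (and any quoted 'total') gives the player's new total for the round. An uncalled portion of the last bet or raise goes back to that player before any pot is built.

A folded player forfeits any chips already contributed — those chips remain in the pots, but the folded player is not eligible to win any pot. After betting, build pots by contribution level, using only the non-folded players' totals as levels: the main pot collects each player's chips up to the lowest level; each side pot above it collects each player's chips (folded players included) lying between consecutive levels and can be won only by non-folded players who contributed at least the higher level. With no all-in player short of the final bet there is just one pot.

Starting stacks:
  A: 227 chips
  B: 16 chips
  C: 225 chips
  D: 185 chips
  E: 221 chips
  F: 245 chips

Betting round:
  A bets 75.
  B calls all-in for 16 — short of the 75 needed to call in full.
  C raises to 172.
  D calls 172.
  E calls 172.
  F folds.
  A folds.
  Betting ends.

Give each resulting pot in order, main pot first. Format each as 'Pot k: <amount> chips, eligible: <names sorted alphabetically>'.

Contributions: A=75, B=16, C=172, D=172, E=172
Folded: A, F
Pot levels (distinct totals of non-folded players): 16, 172
Layer 1-16: 16 each from A, B, C, D, E = 16*5 = 80 chips; eligible B, C, D, E
Layer 17-172: A 59 + C 156 + D 156 + E 156 = 527 chips; eligible C, D, E

Pot 1: 80 chips, eligible: B, C, D, E
Pot 2: 527 chips, eligible: C, D, E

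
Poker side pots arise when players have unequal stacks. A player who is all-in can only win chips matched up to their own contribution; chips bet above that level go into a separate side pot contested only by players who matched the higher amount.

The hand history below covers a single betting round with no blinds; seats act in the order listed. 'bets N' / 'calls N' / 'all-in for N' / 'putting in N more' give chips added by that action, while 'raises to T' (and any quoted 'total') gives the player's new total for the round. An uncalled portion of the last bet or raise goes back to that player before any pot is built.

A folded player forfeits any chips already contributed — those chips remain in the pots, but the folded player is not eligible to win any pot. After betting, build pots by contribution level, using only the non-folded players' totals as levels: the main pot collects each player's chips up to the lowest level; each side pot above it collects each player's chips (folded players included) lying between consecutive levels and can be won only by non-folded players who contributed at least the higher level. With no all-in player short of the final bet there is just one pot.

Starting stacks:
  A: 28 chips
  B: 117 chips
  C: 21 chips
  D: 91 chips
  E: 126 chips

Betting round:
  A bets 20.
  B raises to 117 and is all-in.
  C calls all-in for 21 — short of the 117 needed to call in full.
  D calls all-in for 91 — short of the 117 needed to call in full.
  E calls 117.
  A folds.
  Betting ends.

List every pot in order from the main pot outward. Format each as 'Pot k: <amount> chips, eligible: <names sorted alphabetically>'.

Contributions: A=20, B=117, C=21, D=91, E=117
Folded: A
Pot levels (distinct totals of non-folded players): 21, 91, 117
Layer 1-21: A 20 + B 21 + C 21 + D 21 + E 21 = 104 chips; eligible B, C, D, E
Layer 22-91: 70 each from B, D, E = 70*3 = 210 chips; eligible B, D, E
Layer 92-117: 26 each from B, E = 26*2 = 52 chips; eligible B, E

Pot 1: 104 chips, eligible: B, C, D, E
Pot 2: 210 chips, eligible: B, D, E
Pot 3: 52 chips, eligible: B, E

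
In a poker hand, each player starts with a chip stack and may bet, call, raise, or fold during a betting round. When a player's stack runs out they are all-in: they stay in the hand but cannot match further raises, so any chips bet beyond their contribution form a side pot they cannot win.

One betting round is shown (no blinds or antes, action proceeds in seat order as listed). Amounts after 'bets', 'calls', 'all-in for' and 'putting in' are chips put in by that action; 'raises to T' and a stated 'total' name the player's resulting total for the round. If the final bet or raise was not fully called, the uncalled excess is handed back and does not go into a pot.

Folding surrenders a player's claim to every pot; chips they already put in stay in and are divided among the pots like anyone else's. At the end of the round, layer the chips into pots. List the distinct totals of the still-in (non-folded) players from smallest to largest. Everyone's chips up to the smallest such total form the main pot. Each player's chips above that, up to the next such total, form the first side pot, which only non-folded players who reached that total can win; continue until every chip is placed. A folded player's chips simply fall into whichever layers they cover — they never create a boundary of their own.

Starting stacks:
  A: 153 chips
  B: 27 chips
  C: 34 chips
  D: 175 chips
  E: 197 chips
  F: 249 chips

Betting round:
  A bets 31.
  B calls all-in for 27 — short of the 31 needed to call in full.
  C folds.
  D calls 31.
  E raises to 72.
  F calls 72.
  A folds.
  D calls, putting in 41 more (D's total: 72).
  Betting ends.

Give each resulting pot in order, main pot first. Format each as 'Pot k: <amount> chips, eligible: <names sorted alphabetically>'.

Contributions: A=31, B=27, D=72, E=72, F=72
Folded: A, C
Pot levels (distinct totals of non-folded players): 27, 72
Layer 1-27: 27 each from A, B, D, E, F = 27*5 = 135 chips; eligible B, D, E, F
Layer 28-72: A 4 + D 45 + E 45 + F 45 = 139 chips; eligible D, E, F

Pot 1: 135 chips, eligible: B, D, E, F
Pot 2: 139 chips, eligible: D, E, F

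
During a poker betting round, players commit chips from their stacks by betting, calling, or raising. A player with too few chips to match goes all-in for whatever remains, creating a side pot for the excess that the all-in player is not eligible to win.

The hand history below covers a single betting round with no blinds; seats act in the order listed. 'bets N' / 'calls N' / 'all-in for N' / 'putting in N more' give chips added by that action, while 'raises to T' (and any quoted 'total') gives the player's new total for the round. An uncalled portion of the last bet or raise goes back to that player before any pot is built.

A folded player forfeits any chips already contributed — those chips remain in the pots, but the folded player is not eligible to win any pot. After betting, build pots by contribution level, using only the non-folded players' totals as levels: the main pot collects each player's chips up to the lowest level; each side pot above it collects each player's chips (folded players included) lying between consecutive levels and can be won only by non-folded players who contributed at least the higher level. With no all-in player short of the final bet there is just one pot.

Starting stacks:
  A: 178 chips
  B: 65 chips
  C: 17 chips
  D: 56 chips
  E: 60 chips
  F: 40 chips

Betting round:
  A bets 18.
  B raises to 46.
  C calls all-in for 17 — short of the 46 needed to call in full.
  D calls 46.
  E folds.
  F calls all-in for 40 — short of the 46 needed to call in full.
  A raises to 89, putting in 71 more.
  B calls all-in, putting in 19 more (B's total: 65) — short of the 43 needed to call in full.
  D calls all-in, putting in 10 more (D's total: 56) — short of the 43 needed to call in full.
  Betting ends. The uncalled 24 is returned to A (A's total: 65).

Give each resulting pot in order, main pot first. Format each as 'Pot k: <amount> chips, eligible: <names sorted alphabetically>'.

Pot 1: 85 chips, eligible: A, B, C, D, F
Pot 2: 92 chips, eligible: A, B, D, F
Pot 3: 48 chips, eligible: A, B, D
Pot 4: 18 chips, eligible: A, B

Derivation:
Contributions (after 24 returned to A): A=65, B=65, C=17, D=56, F=40
Folded: E
Pot levels (distinct totals of non-folded players): 17, 40, 56, 65
Layer 1-17: 17 each from A, B, C, D, F = 17*5 = 85 chips; eligible A, B, C, D, F
Layer 18-40: 23 each from A, B, D, F = 23*4 = 92 chips; eligible A, B, D, F
Layer 41-56: 16 each from A, B, D = 16*3 = 48 chips; eligible A, B, D
Layer 57-65: 9 each from A, B = 9*2 = 18 chips; eligible A, B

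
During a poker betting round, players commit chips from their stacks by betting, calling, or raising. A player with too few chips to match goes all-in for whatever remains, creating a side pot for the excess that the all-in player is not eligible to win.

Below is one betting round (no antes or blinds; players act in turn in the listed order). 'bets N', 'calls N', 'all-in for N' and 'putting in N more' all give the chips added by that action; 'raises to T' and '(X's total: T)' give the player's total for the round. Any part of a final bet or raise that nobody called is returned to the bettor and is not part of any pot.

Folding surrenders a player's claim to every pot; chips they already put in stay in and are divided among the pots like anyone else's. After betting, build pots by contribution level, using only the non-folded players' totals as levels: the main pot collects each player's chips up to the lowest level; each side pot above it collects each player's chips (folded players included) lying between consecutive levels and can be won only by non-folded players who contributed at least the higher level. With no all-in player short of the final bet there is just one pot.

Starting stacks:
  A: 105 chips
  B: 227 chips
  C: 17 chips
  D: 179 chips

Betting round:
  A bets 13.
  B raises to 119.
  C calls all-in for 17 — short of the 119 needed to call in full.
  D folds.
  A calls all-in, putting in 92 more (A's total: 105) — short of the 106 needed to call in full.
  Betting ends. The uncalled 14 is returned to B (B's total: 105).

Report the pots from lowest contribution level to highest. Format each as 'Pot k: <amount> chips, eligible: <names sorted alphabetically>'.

Contributions (after 14 returned to B): A=105, B=105, C=17
Folded: D
Pot levels (distinct totals of non-folded players): 17, 105
Layer 1-17: 17 each from A, B, C = 17*3 = 51 chips; eligible A, B, C
Layer 18-105: 88 each from A, B = 88*2 = 176 chips; eligible A, B

Pot 1: 51 chips, eligible: A, B, C
Pot 2: 176 chips, eligible: A, B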